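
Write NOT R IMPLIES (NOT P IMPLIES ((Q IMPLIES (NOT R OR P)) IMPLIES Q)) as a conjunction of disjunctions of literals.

NOT R IMPLIES (NOT P IMPLIES ((Q IMPLIES (NOT R OR P)) IMPLIES Q))
= NOT NOT R OR (NOT P IMPLIES ((Q IMPLIES (NOT R OR P)) IMPLIES Q))   [eliminate IMPLIES]
= NOT NOT R OR NOT NOT P OR ((Q IMPLIES (NOT R OR P)) IMPLIES Q)   [eliminate IMPLIES]
= NOT NOT R OR NOT NOT P OR NOT (Q IMPLIES (NOT R OR P)) OR Q   [eliminate IMPLIES]
= NOT NOT R OR NOT NOT P OR NOT (NOT Q OR NOT R OR P) OR Q   [eliminate IMPLIES]
= R OR NOT NOT P OR NOT (NOT Q OR NOT R OR P) OR Q   [double negation]
= R OR P OR NOT (NOT Q OR NOT R OR P) OR Q   [double negation]
= R OR P OR (NOT NOT Q AND NOT NOT R AND NOT P) OR Q   [De Morgan]
= R OR P OR (Q AND NOT NOT R AND NOT P) OR Q   [double negation]
= R OR P OR (Q AND R AND NOT P) OR Q   [double negation]
= (R OR P OR Q OR Q) AND (R OR P OR R OR Q) AND (R OR P OR NOT P OR Q)   [distribute OR over AND]
= R OR P OR Q   [simplify]

R OR P OR Q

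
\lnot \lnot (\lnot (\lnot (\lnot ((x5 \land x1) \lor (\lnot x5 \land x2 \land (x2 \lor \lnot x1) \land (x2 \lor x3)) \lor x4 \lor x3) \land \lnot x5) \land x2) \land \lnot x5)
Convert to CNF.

(x5 \lor \lnot x2) \land (\lnot x4 \lor \lnot x2) \land (\lnot x3 \lor \lnot x2) \land \lnot x5

\lnot \lnot (\lnot (\lnot (\lnot ((x5 \land x1) \lor (\lnot x5 \land x2 \land (x2 \lor \lnot x1) \land (x2 \lor x3)) \lor x4 \lor x3) \land \lnot x5) \land x2) \land \lnot x5)
= \lnot (\lnot (\lnot ((x5 \land x1) \lor (\lnot x5 \land x2 \land (x2 \lor \lnot x1) \land (x2 \lor x3)) \lor x4 \lor x3) \land \lnot x5) \land x2) \land \lnot x5   [double negation]
= (\lnot \lnot (\lnot ((x5 \land x1) \lor (\lnot x5 \land x2 \land (x2 \lor \lnot x1) \land (x2 \lor x3)) \lor x4 \lor x3) \land \lnot x5) \lor \lnot x2) \land \lnot x5   [De Morgan]
= ((\lnot ((x5 \land x1) \lor (\lnot x5 \land x2 \land (x2 \lor \lnot x1) \land (x2 \lor x3)) \lor x4 \lor x3) \land \lnot x5) \lor \lnot x2) \land \lnot x5   [double negation]
= ((\lnot (x5 \land x1) \land \lnot (\lnot x5 \land x2 \land (x2 \lor \lnot x1) \land (x2 \lor x3)) \land \lnot x4 \land \lnot x3 \land \lnot x5) \lor \lnot x2) \land \lnot x5   [De Morgan]
= (((\lnot x5 \lor \lnot x1) \land \lnot (\lnot x5 \land x2 \land (x2 \lor \lnot x1) \land (x2 \lor x3)) \land \lnot x4 \land \lnot x3 \land \lnot x5) \lor \lnot x2) \land \lnot x5   [De Morgan]
= (((\lnot x5 \lor \lnot x1) \land (\lnot \lnot x5 \lor \lnot x2 \lor \lnot (x2 \lor \lnot x1) \lor \lnot (x2 \lor x3)) \land \lnot x4 \land \lnot x3 \land \lnot x5) \lor \lnot x2) \land \lnot x5   [De Morgan]
= (((\lnot x5 \lor \lnot x1) \land (x5 \lor \lnot x2 \lor \lnot (x2 \lor \lnot x1) \lor \lnot (x2 \lor x3)) \land \lnot x4 \land \lnot x3 \land \lnot x5) \lor \lnot x2) \land \lnot x5   [double negation]
= (((\lnot x5 \lor \lnot x1) \land (x5 \lor \lnot x2 \lor (\lnot x2 \land \lnot \lnot x1) \lor \lnot (x2 \lor x3)) \land \lnot x4 \land \lnot x3 \land \lnot x5) \lor \lnot x2) \land \lnot x5   [De Morgan]
= (((\lnot x5 \lor \lnot x1) \land (x5 \lor \lnot x2 \lor (\lnot x2 \land x1) \lor \lnot (x2 \lor x3)) \land \lnot x4 \land \lnot x3 \land \lnot x5) \lor \lnot x2) \land \lnot x5   [double negation]
= (((\lnot x5 \lor \lnot x1) \land (x5 \lor \lnot x2 \lor (\lnot x2 \land x1) \lor (\lnot x2 \land \lnot x3)) \land \lnot x4 \land \lnot x3 \land \lnot x5) \lor \lnot x2) \land \lnot x5   [De Morgan]
= (\lnot x5 \lor \lnot x1 \lor \lnot x2) \land (x5 \lor \lnot x2 \lor \lnot x2 \lor \lnot x2 \lor \lnot x2) \land (x5 \lor \lnot x2 \lor \lnot x2 \lor \lnot x3 \lor \lnot x2) \land (x5 \lor \lnot x2 \lor x1 \lor \lnot x2 \lor \lnot x2) \land (x5 \lor \lnot x2 \lor x1 \lor \lnot x3 \lor \lnot x2) \land (\lnot x4 \lor \lnot x2) \land (\lnot x3 \lor \lnot x2) \land (\lnot x5 \lor \lnot x2) \land \lnot x5   [distribute \lor over \land]
= (x5 \lor \lnot x2) \land (\lnot x4 \lor \lnot x2) \land (\lnot x3 \lor \lnot x2) \land \lnot x5   [simplify]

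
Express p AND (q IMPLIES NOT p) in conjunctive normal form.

p AND (q IMPLIES NOT p)
≡ p AND (NOT q OR NOT p)   [eliminate IMPLIES]

p AND (NOT q OR NOT p)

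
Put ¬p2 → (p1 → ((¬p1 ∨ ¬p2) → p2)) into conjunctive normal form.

¬p2 → (p1 → ((¬p1 ∨ ¬p2) → p2))
⇔ ¬¬p2 ∨ (p1 → ((¬p1 ∨ ¬p2) → p2))   [eliminate →]
⇔ ¬¬p2 ∨ ¬p1 ∨ ((¬p1 ∨ ¬p2) → p2)   [eliminate →]
⇔ ¬¬p2 ∨ ¬p1 ∨ ¬(¬p1 ∨ ¬p2) ∨ p2   [eliminate →]
⇔ p2 ∨ ¬p1 ∨ ¬(¬p1 ∨ ¬p2) ∨ p2   [double negation]
⇔ p2 ∨ ¬p1 ∨ (¬¬p1 ∧ ¬¬p2) ∨ p2   [De Morgan]
⇔ p2 ∨ ¬p1 ∨ (p1 ∧ ¬¬p2) ∨ p2   [double negation]
⇔ p2 ∨ ¬p1 ∨ (p1 ∧ p2) ∨ p2   [double negation]
⇔ (p2 ∨ ¬p1 ∨ p1 ∨ p2) ∧ (p2 ∨ ¬p1 ∨ p2 ∨ p2)   [distribute ∨ over ∧]
⇔ p2 ∨ ¬p1   [simplify]

p2 ∨ ¬p1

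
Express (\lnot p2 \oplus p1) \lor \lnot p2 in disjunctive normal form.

(\lnot p2 \oplus p1) \lor \lnot p2
⇔ \lnot p2 \land \lnot p1 \lor \lnot \lnot p2 \land p1 \lor \lnot p2   [expand \oplus]
⇔ \lnot p2 \land \lnot p1 \lor p2 \land p1 \lor \lnot p2   [double negation]
⇔ p2 \land p1 \lor \lnot p2   [simplify]

p2 \land p1 \lor \lnot p2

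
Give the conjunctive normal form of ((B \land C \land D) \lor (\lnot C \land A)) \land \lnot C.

(B \lor A) \land (C \lor A) \land (D \lor A) \land \lnot C

((B \land C \land D) \lor (\lnot C \land A)) \land \lnot C
⇔ (B \lor \lnot C) \land (B \lor A) \land (C \lor \lnot C) \land (C \lor A) \land (D \lor \lnot C) \land (D \lor A) \land \lnot C   [distribute \lor over \land]
⇔ (B \lor A) \land (C \lor A) \land (D \lor A) \land \lnot C   [simplify]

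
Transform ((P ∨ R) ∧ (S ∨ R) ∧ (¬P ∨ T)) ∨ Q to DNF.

((P ∨ R) ∧ (S ∨ R) ∧ (¬P ∨ T)) ∨ Q
= (P ∧ S ∧ ¬P) ∨ (P ∧ S ∧ T) ∨ (P ∧ R ∧ ¬P) ∨ (P ∧ R ∧ T) ∨ (R ∧ S ∧ ¬P) ∨ (R ∧ S ∧ T) ∨ (R ∧ R ∧ ¬P) ∨ (R ∧ R ∧ T) ∨ Q
= (P ∧ S ∧ T) ∨ (R ∧ ¬P) ∨ (R ∧ T) ∨ Q

(P ∧ S ∧ T) ∨ (R ∧ ¬P) ∨ (R ∧ T) ∨ Q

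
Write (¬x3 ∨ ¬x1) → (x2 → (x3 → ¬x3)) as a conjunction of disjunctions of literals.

x1 ∨ ¬x2 ∨ ¬x3

(¬x3 ∨ ¬x1) → (x2 → (x3 → ¬x3))
= ¬(¬x3 ∨ ¬x1) ∨ (x2 → (x3 → ¬x3))
= ¬(¬x3 ∨ ¬x1) ∨ ¬x2 ∨ (x3 → ¬x3)
= ¬(¬x3 ∨ ¬x1) ∨ ¬x2 ∨ ¬x3 ∨ ¬x3
= (¬¬x3 ∧ ¬¬x1) ∨ ¬x2 ∨ ¬x3 ∨ ¬x3
= (x3 ∧ ¬¬x1) ∨ ¬x2 ∨ ¬x3 ∨ ¬x3
= (x3 ∧ x1) ∨ ¬x2 ∨ ¬x3 ∨ ¬x3
= (x3 ∨ ¬x2 ∨ ¬x3 ∨ ¬x3) ∧ (x1 ∨ ¬x2 ∨ ¬x3 ∨ ¬x3)
= x1 ∨ ¬x2 ∨ ¬x3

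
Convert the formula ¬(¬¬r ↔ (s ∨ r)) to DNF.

¬(¬¬r ↔ (s ∨ r))
⇔ ¬((¬¬r → (s ∨ r)) ∧ ((s ∨ r) → ¬¬r))   [eliminate ↔]
⇔ ¬((¬¬¬r ∨ s ∨ r) ∧ ((s ∨ r) → ¬¬r))   [eliminate →]
⇔ ¬((¬¬¬r ∨ s ∨ r) ∧ (¬(s ∨ r) ∨ ¬¬r))   [eliminate →]
⇔ ¬(¬¬¬r ∨ s ∨ r) ∨ ¬(¬(s ∨ r) ∨ ¬¬r)   [De Morgan]
⇔ (¬¬¬¬r ∧ ¬s ∧ ¬r) ∨ ¬(¬(s ∨ r) ∨ ¬¬r)   [De Morgan]
⇔ (¬¬r ∧ ¬s ∧ ¬r) ∨ ¬(¬(s ∨ r) ∨ ¬¬r)   [double negation]
⇔ (r ∧ ¬s ∧ ¬r) ∨ ¬(¬(s ∨ r) ∨ ¬¬r)   [double negation]
⇔ (r ∧ ¬s ∧ ¬r) ∨ (¬¬(s ∨ r) ∧ ¬¬¬r)   [De Morgan]
⇔ (r ∧ ¬s ∧ ¬r) ∨ ((s ∨ r) ∧ ¬¬¬r)   [double negation]
⇔ (r ∧ ¬s ∧ ¬r) ∨ ((s ∨ r) ∧ ¬r)   [double negation]
⇔ (r ∧ ¬s ∧ ¬r) ∨ (s ∧ ¬r) ∨ (r ∧ ¬r)   [distribute ∧ over ∨]
⇔ s ∧ ¬r   [simplify]

s ∧ ¬r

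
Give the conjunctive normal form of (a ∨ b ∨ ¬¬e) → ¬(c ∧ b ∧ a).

(a ∨ b ∨ ¬¬e) → ¬(c ∧ b ∧ a)
≡ ¬(a ∨ b ∨ ¬¬e) ∨ ¬(c ∧ b ∧ a)   (eliminate →)
≡ (¬a ∧ ¬b ∧ ¬¬¬e) ∨ ¬(c ∧ b ∧ a)   (De Morgan)
≡ (¬a ∧ ¬b ∧ ¬e) ∨ ¬(c ∧ b ∧ a)   (double negation)
≡ (¬a ∧ ¬b ∧ ¬e) ∨ ¬c ∨ ¬b ∨ ¬a   (De Morgan)
≡ (¬a ∨ ¬c ∨ ¬b ∨ ¬a) ∧ (¬b ∨ ¬c ∨ ¬b ∨ ¬a) ∧ (¬e ∨ ¬c ∨ ¬b ∨ ¬a)   (distribute ∨ over ∧)
≡ ¬a ∨ ¬c ∨ ¬b   (simplify)

¬a ∨ ¬c ∨ ¬b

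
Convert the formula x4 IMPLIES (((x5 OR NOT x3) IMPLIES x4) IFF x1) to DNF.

x4 IMPLIES (((x5 OR NOT x3) IMPLIES x4) IFF x1)
≡ NOT x4 OR (((x5 OR NOT x3) IMPLIES x4) IFF x1)   (eliminate IMPLIES)
≡ NOT x4 OR ((((x5 OR NOT x3) IMPLIES x4) IMPLIES x1) AND (x1 IMPLIES ((x5 OR NOT x3) IMPLIES x4)))   (eliminate IFF)
≡ NOT x4 OR ((NOT ((x5 OR NOT x3) IMPLIES x4) OR x1) AND (x1 IMPLIES ((x5 OR NOT x3) IMPLIES x4)))   (eliminate IMPLIES)
≡ NOT x4 OR ((NOT (NOT (x5 OR NOT x3) OR x4) OR x1) AND (x1 IMPLIES ((x5 OR NOT x3) IMPLIES x4)))   (eliminate IMPLIES)
≡ NOT x4 OR ((NOT (NOT (x5 OR NOT x3) OR x4) OR x1) AND (NOT x1 OR ((x5 OR NOT x3) IMPLIES x4)))   (eliminate IMPLIES)
≡ NOT x4 OR ((NOT (NOT (x5 OR NOT x3) OR x4) OR x1) AND (NOT x1 OR NOT (x5 OR NOT x3) OR x4))   (eliminate IMPLIES)
≡ NOT x4 OR (((NOT NOT (x5 OR NOT x3) AND NOT x4) OR x1) AND (NOT x1 OR NOT (x5 OR NOT x3) OR x4))   (De Morgan)
≡ NOT x4 OR ((((x5 OR NOT x3) AND NOT x4) OR x1) AND (NOT x1 OR NOT (x5 OR NOT x3) OR x4))   (double negation)
≡ NOT x4 OR ((((x5 OR NOT x3) AND NOT x4) OR x1) AND (NOT x1 OR (NOT x5 AND NOT NOT x3) OR x4))   (De Morgan)
≡ NOT x4 OR ((((x5 OR NOT x3) AND NOT x4) OR x1) AND (NOT x1 OR (NOT x5 AND x3) OR x4))   (double negation)
≡ NOT x4 OR (x5 AND NOT x4 AND NOT x1) OR (x5 AND NOT x4 AND NOT x5 AND x3) OR (x5 AND NOT x4 AND x4) OR (NOT x3 AND NOT x4 AND NOT x1) OR (NOT x3 AND NOT x4 AND NOT x5 AND x3) OR (NOT x3 AND NOT x4 AND x4) OR (x1 AND NOT x1) OR (x1 AND NOT x5 AND x3) OR (x1 AND x4)   (distribute AND over OR)
≡ NOT x4 OR (x1 AND NOT x5 AND x3) OR (x1 AND x4)   (simplify)

NOT x4 OR (x1 AND NOT x5 AND x3) OR (x1 AND x4)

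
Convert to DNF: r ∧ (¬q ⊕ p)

r ∧ ¬q ∧ ¬p ∨ r ∧ q ∧ p

r ∧ (¬q ⊕ p)
≡ r ∧ (¬q ∧ ¬p ∨ ¬¬q ∧ p)   [expand ⊕]
≡ r ∧ (¬q ∧ ¬p ∨ q ∧ p)   [double negation]
≡ r ∧ ¬q ∧ ¬p ∨ r ∧ q ∧ p   [distribute ∧ over ∨]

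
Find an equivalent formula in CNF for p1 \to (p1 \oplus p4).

p1 \to (p1 \oplus p4)
⇔ \lnot p1 \lor (p1 \oplus p4)   [eliminate \to]
⇔ \lnot p1 \lor ((p1 \lor p4) \land \lnot (p1 \land p4))   [expand \oplus]
⇔ \lnot p1 \lor ((p1 \lor p4) \land (\lnot p1 \lor \lnot p4))   [De Morgan]
⇔ (\lnot p1 \lor p1 \lor p4) \land (\lnot p1 \lor \lnot p1 \lor \lnot p4)   [distribute \lor over \land]
⇔ \lnot p1 \lor \lnot p4   [simplify]

\lnot p1 \lor \lnot p4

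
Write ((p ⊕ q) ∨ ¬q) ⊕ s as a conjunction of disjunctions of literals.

(¬p ∨ ¬q ∨ s) ∧ (¬q ∨ p ∨ ¬s) ∧ (q ∨ ¬s)

((p ⊕ q) ∨ ¬q) ⊕ s
≡ ((p ⊕ q) ∨ ¬q ∨ s) ∧ ¬(((p ⊕ q) ∨ ¬q) ∧ s)   (expand ⊕)
≡ (((p ∨ q) ∧ ¬(p ∧ q)) ∨ ¬q ∨ s) ∧ ¬(((p ⊕ q) ∨ ¬q) ∧ s)   (expand ⊕)
≡ (((p ∨ q) ∧ ¬(p ∧ q)) ∨ ¬q ∨ s) ∧ ¬((((p ∨ q) ∧ ¬(p ∧ q)) ∨ ¬q) ∧ s)   (expand ⊕)
≡ (((p ∨ q) ∧ (¬p ∨ ¬q)) ∨ ¬q ∨ s) ∧ ¬((((p ∨ q) ∧ ¬(p ∧ q)) ∨ ¬q) ∧ s)   (De Morgan)
≡ (((p ∨ q) ∧ (¬p ∨ ¬q)) ∨ ¬q ∨ s) ∧ (¬(((p ∨ q) ∧ ¬(p ∧ q)) ∨ ¬q) ∨ ¬s)   (De Morgan)
≡ (((p ∨ q) ∧ (¬p ∨ ¬q)) ∨ ¬q ∨ s) ∧ ((¬((p ∨ q) ∧ ¬(p ∧ q)) ∧ ¬¬q) ∨ ¬s)   (De Morgan)
≡ (((p ∨ q) ∧ (¬p ∨ ¬q)) ∨ ¬q ∨ s) ∧ (((¬(p ∨ q) ∨ ¬¬(p ∧ q)) ∧ ¬¬q) ∨ ¬s)   (De Morgan)
≡ (((p ∨ q) ∧ (¬p ∨ ¬q)) ∨ ¬q ∨ s) ∧ ((((¬p ∧ ¬q) ∨ ¬¬(p ∧ q)) ∧ ¬¬q) ∨ ¬s)   (De Morgan)
≡ (((p ∨ q) ∧ (¬p ∨ ¬q)) ∨ ¬q ∨ s) ∧ ((((¬p ∧ ¬q) ∨ (p ∧ q)) ∧ ¬¬q) ∨ ¬s)   (double negation)
≡ (((p ∨ q) ∧ (¬p ∨ ¬q)) ∨ ¬q ∨ s) ∧ ((((¬p ∧ ¬q) ∨ (p ∧ q)) ∧ q) ∨ ¬s)   (double negation)
≡ (p ∨ q ∨ ¬q ∨ s) ∧ (¬p ∨ ¬q ∨ ¬q ∨ s) ∧ (¬p ∨ p ∨ ¬s) ∧ (¬p ∨ q ∨ ¬s) ∧ (¬q ∨ p ∨ ¬s) ∧ (¬q ∨ q ∨ ¬s) ∧ (q ∨ ¬s)   (distribute ∨ over ∧)
≡ (¬p ∨ ¬q ∨ s) ∧ (¬q ∨ p ∨ ¬s) ∧ (q ∨ ¬s)   (simplify)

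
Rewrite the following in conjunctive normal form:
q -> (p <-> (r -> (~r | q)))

q -> (p <-> (r -> (~r | q)))
≡ ~q | (p <-> (r -> (~r | q)))   (eliminate ->)
≡ ~q | ((p -> (r -> (~r | q))) & ((r -> (~r | q)) -> p))   (eliminate <->)
≡ ~q | ((~p | (r -> (~r | q))) & ((r -> (~r | q)) -> p))   (eliminate ->)
≡ ~q | ((~p | ~r | ~r | q) & ((r -> (~r | q)) -> p))   (eliminate ->)
≡ ~q | ((~p | ~r | ~r | q) & (~(r -> (~r | q)) | p))   (eliminate ->)
≡ ~q | ((~p | ~r | ~r | q) & (~(~r | ~r | q) | p))   (eliminate ->)
≡ ~q | ((~p | ~r | ~r | q) & ((~~r & ~~r & ~q) | p))   (De Morgan)
≡ ~q | ((~p | ~r | ~r | q) & ((r & ~~r & ~q) | p))   (double negation)
≡ ~q | ((~p | ~r | ~r | q) & ((r & r & ~q) | p))   (double negation)
≡ (~q | ~p | ~r | ~r | q) & (~q | r | p) & (~q | r | p) & (~q | ~q | p)   (distribute | over &)
≡ ~q | p   (simplify)

~q | p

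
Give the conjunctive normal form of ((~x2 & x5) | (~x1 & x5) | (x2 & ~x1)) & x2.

(~x2 | ~x1) & (x5 | ~x1) & x2

((~x2 & x5) | (~x1 & x5) | (x2 & ~x1)) & x2
≡ (~x2 | ~x1 | x2) & (~x2 | ~x1 | ~x1) & (~x2 | x5 | x2) & (~x2 | x5 | ~x1) & (x5 | ~x1 | x2) & (x5 | ~x1 | ~x1) & (x5 | x5 | x2) & (x5 | x5 | ~x1) & x2   — distribute | over &
≡ (~x2 | ~x1) & (x5 | ~x1) & x2   — simplify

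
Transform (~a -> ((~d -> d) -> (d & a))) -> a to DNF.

(~a & d) | a

(~a -> ((~d -> d) -> (d & a))) -> a
≡ ~(~a -> ((~d -> d) -> (d & a))) | a   [eliminate ->]
≡ ~(~~a | ((~d -> d) -> (d & a))) | a   [eliminate ->]
≡ ~(~~a | ~(~d -> d) | (d & a)) | a   [eliminate ->]
≡ ~(~~a | ~(~~d | d) | (d & a)) | a   [eliminate ->]
≡ (~~~a & ~~(~~d | d) & ~(d & a)) | a   [De Morgan]
≡ (~a & ~~(~~d | d) & ~(d & a)) | a   [double negation]
≡ (~a & (~~d | d) & ~(d & a)) | a   [double negation]
≡ (~a & (d | d) & ~(d & a)) | a   [double negation]
≡ (~a & (d | d) & (~d | ~a)) | a   [De Morgan]
≡ (~a & d & ~d) | (~a & d & ~a) | (~a & d & ~d) | (~a & d & ~a) | a   [distribute & over |]
≡ (~a & d) | a   [simplify]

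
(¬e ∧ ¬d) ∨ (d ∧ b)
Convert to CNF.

(¬e ∧ ¬d) ∨ (d ∧ b)
= (¬e ∨ d) ∧ (¬e ∨ b) ∧ (¬d ∨ d) ∧ (¬d ∨ b)   [distribute ∨ over ∧]
= (¬e ∨ d) ∧ (¬e ∨ b) ∧ (¬d ∨ b)   [simplify]

(¬e ∨ d) ∧ (¬e ∨ b) ∧ (¬d ∨ b)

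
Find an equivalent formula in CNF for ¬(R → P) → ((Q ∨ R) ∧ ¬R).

¬(R → P) → ((Q ∨ R) ∧ ¬R)
≡ ¬¬(R → P) ∨ ((Q ∨ R) ∧ ¬R)   [eliminate →]
≡ ¬¬(¬R ∨ P) ∨ ((Q ∨ R) ∧ ¬R)   [eliminate →]
≡ ¬R ∨ P ∨ ((Q ∨ R) ∧ ¬R)   [double negation]
≡ (¬R ∨ P ∨ Q ∨ R) ∧ (¬R ∨ P ∨ ¬R)   [distribute ∨ over ∧]
≡ ¬R ∨ P   [simplify]

¬R ∨ P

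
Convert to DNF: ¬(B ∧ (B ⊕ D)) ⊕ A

(¬B ∧ ¬A) ∨ (D ∧ B ∧ ¬A) ∨ (B ∧ ¬D ∧ A)

¬(B ∧ (B ⊕ D)) ⊕ A
= (¬(B ∧ (B ⊕ D)) ∧ ¬A) ∨ (¬¬(B ∧ (B ⊕ D)) ∧ A)
= (¬(B ∧ ((B ∧ ¬D) ∨ (¬B ∧ D))) ∧ ¬A) ∨ (¬¬(B ∧ (B ⊕ D)) ∧ A)
= (¬(B ∧ ((B ∧ ¬D) ∨ (¬B ∧ D))) ∧ ¬A) ∨ (¬¬(B ∧ ((B ∧ ¬D) ∨ (¬B ∧ D))) ∧ A)
= ((¬B ∨ ¬((B ∧ ¬D) ∨ (¬B ∧ D))) ∧ ¬A) ∨ (¬¬(B ∧ ((B ∧ ¬D) ∨ (¬B ∧ D))) ∧ A)
= ((¬B ∨ (¬(B ∧ ¬D) ∧ ¬(¬B ∧ D))) ∧ ¬A) ∨ (¬¬(B ∧ ((B ∧ ¬D) ∨ (¬B ∧ D))) ∧ A)
= ((¬B ∨ ((¬B ∨ ¬¬D) ∧ ¬(¬B ∧ D))) ∧ ¬A) ∨ (¬¬(B ∧ ((B ∧ ¬D) ∨ (¬B ∧ D))) ∧ A)
= ((¬B ∨ ((¬B ∨ D) ∧ ¬(¬B ∧ D))) ∧ ¬A) ∨ (¬¬(B ∧ ((B ∧ ¬D) ∨ (¬B ∧ D))) ∧ A)
= ((¬B ∨ ((¬B ∨ D) ∧ (¬¬B ∨ ¬D))) ∧ ¬A) ∨ (¬¬(B ∧ ((B ∧ ¬D) ∨ (¬B ∧ D))) ∧ A)
= ((¬B ∨ ((¬B ∨ D) ∧ (B ∨ ¬D))) ∧ ¬A) ∨ (¬¬(B ∧ ((B ∧ ¬D) ∨ (¬B ∧ D))) ∧ A)
= ((¬B ∨ ((¬B ∨ D) ∧ (B ∨ ¬D))) ∧ ¬A) ∨ (B ∧ ((B ∧ ¬D) ∨ (¬B ∧ D)) ∧ A)
= (¬B ∧ ¬A) ∨ (¬B ∧ B ∧ ¬A) ∨ (¬B ∧ ¬D ∧ ¬A) ∨ (D ∧ B ∧ ¬A) ∨ (D ∧ ¬D ∧ ¬A) ∨ (B ∧ B ∧ ¬D ∧ A) ∨ (B ∧ ¬B ∧ D ∧ A)
= (¬B ∧ ¬A) ∨ (D ∧ B ∧ ¬A) ∨ (B ∧ ¬D ∧ A)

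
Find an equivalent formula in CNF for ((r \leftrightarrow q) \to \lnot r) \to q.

((r \leftrightarrow q) \to \lnot r) \to q
= \lnot ((r \leftrightarrow q) \to \lnot r) \lor q   (eliminate \to)
= \lnot (\lnot (r \leftrightarrow q) \lor \lnot r) \lor q   (eliminate \to)
= \lnot (\lnot ((r \to q) \land (q \to r)) \lor \lnot r) \lor q   (eliminate \leftrightarrow)
= \lnot (\lnot ((\lnot r \lor q) \land (q \to r)) \lor \lnot r) \lor q   (eliminate \to)
= \lnot (\lnot ((\lnot r \lor q) \land (\lnot q \lor r)) \lor \lnot r) \lor q   (eliminate \to)
= \lnot \lnot ((\lnot r \lor q) \land (\lnot q \lor r)) \land \lnot \lnot r \lor q   (De Morgan)
= (\lnot r \lor q) \land (\lnot q \lor r) \land \lnot \lnot r \lor q   (double negation)
= (\lnot r \lor q) \land (\lnot q \lor r) \land r \lor q   (double negation)
= (\lnot r \lor q \lor q) \land (\lnot q \lor r \lor q) \land (r \lor q)   (distribute \lor over \land)
= (\lnot r \lor q) \land (r \lor q)   (simplify)

(\lnot r \lor q) \land (r \lor q)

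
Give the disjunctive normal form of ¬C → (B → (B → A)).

¬C → (B → (B → A))
= ¬¬C ∨ (B → (B → A))
= ¬¬C ∨ ¬B ∨ (B → A)
= ¬¬C ∨ ¬B ∨ ¬B ∨ A
= C ∨ ¬B ∨ ¬B ∨ A
= C ∨ ¬B ∨ A

C ∨ ¬B ∨ A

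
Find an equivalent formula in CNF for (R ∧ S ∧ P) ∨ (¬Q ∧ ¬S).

(R ∧ S ∧ P) ∨ (¬Q ∧ ¬S)
≡ (R ∨ ¬Q) ∧ (R ∨ ¬S) ∧ (S ∨ ¬Q) ∧ (S ∨ ¬S) ∧ (P ∨ ¬Q) ∧ (P ∨ ¬S)   (distribute ∨ over ∧)
≡ (R ∨ ¬Q) ∧ (R ∨ ¬S) ∧ (S ∨ ¬Q) ∧ (P ∨ ¬Q) ∧ (P ∨ ¬S)   (simplify)

(R ∨ ¬Q) ∧ (R ∨ ¬S) ∧ (S ∨ ¬Q) ∧ (P ∨ ¬Q) ∧ (P ∨ ¬S)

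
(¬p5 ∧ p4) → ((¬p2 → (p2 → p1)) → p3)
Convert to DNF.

(¬p5 ∧ p4) → ((¬p2 → (p2 → p1)) → p3)
≡ ¬(¬p5 ∧ p4) ∨ ((¬p2 → (p2 → p1)) → p3)   [eliminate →]
≡ ¬(¬p5 ∧ p4) ∨ ¬(¬p2 → (p2 → p1)) ∨ p3   [eliminate →]
≡ ¬(¬p5 ∧ p4) ∨ ¬(¬¬p2 ∨ (p2 → p1)) ∨ p3   [eliminate →]
≡ ¬(¬p5 ∧ p4) ∨ ¬(¬¬p2 ∨ ¬p2 ∨ p1) ∨ p3   [eliminate →]
≡ ¬¬p5 ∨ ¬p4 ∨ ¬(¬¬p2 ∨ ¬p2 ∨ p1) ∨ p3   [De Morgan]
≡ p5 ∨ ¬p4 ∨ ¬(¬¬p2 ∨ ¬p2 ∨ p1) ∨ p3   [double negation]
≡ p5 ∨ ¬p4 ∨ (¬¬¬p2 ∧ ¬¬p2 ∧ ¬p1) ∨ p3   [De Morgan]
≡ p5 ∨ ¬p4 ∨ (¬p2 ∧ ¬¬p2 ∧ ¬p1) ∨ p3   [double negation]
≡ p5 ∨ ¬p4 ∨ (¬p2 ∧ p2 ∧ ¬p1) ∨ p3   [double negation]
≡ p5 ∨ ¬p4 ∨ p3   [simplify]

p5 ∨ ¬p4 ∨ p3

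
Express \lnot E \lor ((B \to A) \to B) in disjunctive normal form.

\lnot E \lor B

\lnot E \lor ((B \to A) \to B)
⇔ \lnot E \lor \lnot (B \to A) \lor B   [eliminate \to]
⇔ \lnot E \lor \lnot (\lnot B \lor A) \lor B   [eliminate \to]
⇔ \lnot E \lor (\lnot \lnot B \land \lnot A) \lor B   [De Morgan]
⇔ \lnot E \lor (B \land \lnot A) \lor B   [double negation]
⇔ \lnot E \lor B   [simplify]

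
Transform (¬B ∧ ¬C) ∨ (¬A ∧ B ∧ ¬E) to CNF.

(¬B ∧ ¬C) ∨ (¬A ∧ B ∧ ¬E)
≡ (¬B ∨ ¬A) ∧ (¬B ∨ B) ∧ (¬B ∨ ¬E) ∧ (¬C ∨ ¬A) ∧ (¬C ∨ B) ∧ (¬C ∨ ¬E)   [distribute ∨ over ∧]
≡ (¬B ∨ ¬A) ∧ (¬B ∨ ¬E) ∧ (¬C ∨ ¬A) ∧ (¬C ∨ B) ∧ (¬C ∨ ¬E)   [simplify]

(¬B ∨ ¬A) ∧ (¬B ∨ ¬E) ∧ (¬C ∨ ¬A) ∧ (¬C ∨ B) ∧ (¬C ∨ ¬E)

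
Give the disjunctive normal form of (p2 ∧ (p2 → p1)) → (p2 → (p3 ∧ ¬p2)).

(p2 ∧ (p2 → p1)) → (p2 → (p3 ∧ ¬p2))
= ¬(p2 ∧ (p2 → p1)) ∨ (p2 → (p3 ∧ ¬p2))   [eliminate →]
= ¬(p2 ∧ (¬p2 ∨ p1)) ∨ (p2 → (p3 ∧ ¬p2))   [eliminate →]
= ¬(p2 ∧ (¬p2 ∨ p1)) ∨ ¬p2 ∨ (p3 ∧ ¬p2)   [eliminate →]
= ¬p2 ∨ ¬(¬p2 ∨ p1) ∨ ¬p2 ∨ (p3 ∧ ¬p2)   [De Morgan]
= ¬p2 ∨ (¬¬p2 ∧ ¬p1) ∨ ¬p2 ∨ (p3 ∧ ¬p2)   [De Morgan]
= ¬p2 ∨ (p2 ∧ ¬p1) ∨ ¬p2 ∨ (p3 ∧ ¬p2)   [double negation]
= ¬p2 ∨ (p2 ∧ ¬p1)   [simplify]

¬p2 ∨ (p2 ∧ ¬p1)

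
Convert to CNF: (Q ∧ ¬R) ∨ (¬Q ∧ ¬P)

(Q ∧ ¬R) ∨ (¬Q ∧ ¬P)
= (Q ∨ ¬Q) ∧ (Q ∨ ¬P) ∧ (¬R ∨ ¬Q) ∧ (¬R ∨ ¬P)   — distribute ∨ over ∧
= (Q ∨ ¬P) ∧ (¬R ∨ ¬Q) ∧ (¬R ∨ ¬P)   — simplify

(Q ∨ ¬P) ∧ (¬R ∨ ¬Q) ∧ (¬R ∨ ¬P)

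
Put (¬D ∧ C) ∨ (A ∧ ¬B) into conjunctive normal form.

(¬D ∧ C) ∨ (A ∧ ¬B)
≡ (¬D ∨ A) ∧ (¬D ∨ ¬B) ∧ (C ∨ A) ∧ (C ∨ ¬B)   — distribute ∨ over ∧

(¬D ∨ A) ∧ (¬D ∨ ¬B) ∧ (C ∨ A) ∧ (C ∨ ¬B)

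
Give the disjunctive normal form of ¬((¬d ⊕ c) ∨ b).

¬((¬d ⊕ c) ∨ b)
⇔ ¬((¬d ∧ ¬c) ∨ (¬¬d ∧ c) ∨ b)
⇔ ¬(¬d ∧ ¬c) ∧ ¬(¬¬d ∧ c) ∧ ¬b
⇔ (¬¬d ∨ ¬¬c) ∧ ¬(¬¬d ∧ c) ∧ ¬b
⇔ (d ∨ ¬¬c) ∧ ¬(¬¬d ∧ c) ∧ ¬b
⇔ (d ∨ c) ∧ ¬(¬¬d ∧ c) ∧ ¬b
⇔ (d ∨ c) ∧ (¬¬¬d ∨ ¬c) ∧ ¬b
⇔ (d ∨ c) ∧ (¬d ∨ ¬c) ∧ ¬b
⇔ (d ∧ ¬d ∧ ¬b) ∨ (d ∧ ¬c ∧ ¬b) ∨ (c ∧ ¬d ∧ ¬b) ∨ (c ∧ ¬c ∧ ¬b)
⇔ (d ∧ ¬c ∧ ¬b) ∨ (c ∧ ¬d ∧ ¬b)

(d ∧ ¬c ∧ ¬b) ∨ (c ∧ ¬d ∧ ¬b)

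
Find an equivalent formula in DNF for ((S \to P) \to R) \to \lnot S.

((S \to P) \to R) \to \lnot S
⇔ \lnot ((S \to P) \to R) \lor \lnot S   [eliminate \to]
⇔ \lnot (\lnot (S \to P) \lor R) \lor \lnot S   [eliminate \to]
⇔ \lnot (\lnot (\lnot S \lor P) \lor R) \lor \lnot S   [eliminate \to]
⇔ (\lnot \lnot (\lnot S \lor P) \land \lnot R) \lor \lnot S   [De Morgan]
⇔ ((\lnot S \lor P) \land \lnot R) \lor \lnot S   [double negation]
⇔ (\lnot S \land \lnot R) \lor (P \land \lnot R) \lor \lnot S   [distribute \land over \lor]
⇔ (P \land \lnot R) \lor \lnot S   [simplify]

(P \land \lnot R) \lor \lnot S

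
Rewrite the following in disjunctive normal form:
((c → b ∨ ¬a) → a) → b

((c → b ∨ ¬a) → a) → b
= ¬((c → b ∨ ¬a) → a) ∨ b   [eliminate →]
= ¬(¬(c → b ∨ ¬a) ∨ a) ∨ b   [eliminate →]
= ¬(¬(¬c ∨ b ∨ ¬a) ∨ a) ∨ b   [eliminate →]
= ¬¬(¬c ∨ b ∨ ¬a) ∧ ¬a ∨ b   [De Morgan]
= (¬c ∨ b ∨ ¬a) ∧ ¬a ∨ b   [double negation]
= ¬c ∧ ¬a ∨ b ∧ ¬a ∨ ¬a ∧ ¬a ∨ b   [distribute ∧ over ∨]
= ¬a ∨ b   [simplify]

¬a ∨ b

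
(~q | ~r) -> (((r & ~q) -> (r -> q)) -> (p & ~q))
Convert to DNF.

(~q | ~r) -> (((r & ~q) -> (r -> q)) -> (p & ~q))
≡ ~(~q | ~r) | (((r & ~q) -> (r -> q)) -> (p & ~q))
≡ ~(~q | ~r) | ~((r & ~q) -> (r -> q)) | (p & ~q)
≡ ~(~q | ~r) | ~(~(r & ~q) | (r -> q)) | (p & ~q)
≡ ~(~q | ~r) | ~(~(r & ~q) | ~r | q) | (p & ~q)
≡ (~~q & ~~r) | ~(~(r & ~q) | ~r | q) | (p & ~q)
≡ (q & ~~r) | ~(~(r & ~q) | ~r | q) | (p & ~q)
≡ (q & r) | ~(~(r & ~q) | ~r | q) | (p & ~q)
≡ (q & r) | (~~(r & ~q) & ~~r & ~q) | (p & ~q)
≡ (q & r) | (r & ~q & ~~r & ~q) | (p & ~q)
≡ (q & r) | (r & ~q & r & ~q) | (p & ~q)
≡ (q & r) | (r & ~q) | (p & ~q)

(q & r) | (r & ~q) | (p & ~q)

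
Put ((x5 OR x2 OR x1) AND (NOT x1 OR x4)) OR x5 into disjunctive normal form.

((x5 OR x2 OR x1) AND (NOT x1 OR x4)) OR x5
≡ (x5 AND NOT x1) OR (x5 AND x4) OR (x2 AND NOT x1) OR (x2 AND x4) OR (x1 AND NOT x1) OR (x1 AND x4) OR x5
≡ (x2 AND NOT x1) OR (x2 AND x4) OR (x1 AND x4) OR x5

(x2 AND NOT x1) OR (x2 AND x4) OR (x1 AND x4) OR x5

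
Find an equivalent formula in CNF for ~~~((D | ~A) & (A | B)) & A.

(~D | ~A) & (~D | ~B) & A

~~~((D | ~A) & (A | B)) & A
= ~((D | ~A) & (A | B)) & A   [double negation]
= (~(D | ~A) | ~(A | B)) & A   [De Morgan]
= ((~D & ~~A) | ~(A | B)) & A   [De Morgan]
= ((~D & A) | ~(A | B)) & A   [double negation]
= ((~D & A) | (~A & ~B)) & A   [De Morgan]
= (~D | ~A) & (~D | ~B) & (A | ~A) & (A | ~B) & A   [distribute | over &]
= (~D | ~A) & (~D | ~B) & A   [simplify]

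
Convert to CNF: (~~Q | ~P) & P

(~~Q | ~P) & P
≡ (Q | ~P) & P

(Q | ~P) & P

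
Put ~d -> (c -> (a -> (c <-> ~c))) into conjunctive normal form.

~d -> (c -> (a -> (c <-> ~c)))
= ~~d | (c -> (a -> (c <-> ~c)))   (eliminate ->)
= ~~d | ~c | (a -> (c <-> ~c))   (eliminate ->)
= ~~d | ~c | ~a | (c <-> ~c)   (eliminate ->)
= ~~d | ~c | ~a | ((c -> ~c) & (~c -> c))   (eliminate <->)
= ~~d | ~c | ~a | ((~c | ~c) & (~c -> c))   (eliminate ->)
= ~~d | ~c | ~a | ((~c | ~c) & (~~c | c))   (eliminate ->)
= d | ~c | ~a | ((~c | ~c) & (~~c | c))   (double negation)
= d | ~c | ~a | ((~c | ~c) & (c | c))   (double negation)
= (d | ~c | ~a | ~c | ~c) & (d | ~c | ~a | c | c)   (distribute | over &)
= d | ~c | ~a   (simplify)

d | ~c | ~a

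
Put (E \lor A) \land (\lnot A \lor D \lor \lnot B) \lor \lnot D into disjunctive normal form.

(E \lor A) \land (\lnot A \lor D \lor \lnot B) \lor \lnot D
= E \land \lnot A \lor E \land D \lor E \land \lnot B \lor A \land \lnot A \lor A \land D \lor A \land \lnot B \lor \lnot D   [distribute \land over \lor]
= E \land \lnot A \lor E \land D \lor E \land \lnot B \lor A \land D \lor A \land \lnot B \lor \lnot D   [simplify]

E \land \lnot A \lor E \land D \lor E \land \lnot B \lor A \land D \lor A \land \lnot B \lor \lnot D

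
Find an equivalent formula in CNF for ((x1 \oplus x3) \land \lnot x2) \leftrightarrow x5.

((x1 \oplus x3) \land \lnot x2) \leftrightarrow x5
= (((x1 \oplus x3) \land \lnot x2) \to x5) \land (x5 \to ((x1 \oplus x3) \land \lnot x2))   [eliminate \leftrightarrow]
= (\lnot ((x1 \oplus x3) \land \lnot x2) \lor x5) \land (x5 \to ((x1 \oplus x3) \land \lnot x2))   [eliminate \to]
= (\lnot ((x1 \lor x3) \land \lnot (x1 \land x3) \land \lnot x2) \lor x5) \land (x5 \to ((x1 \oplus x3) \land \lnot x2))   [expand \oplus]
= (\lnot ((x1 \lor x3) \land \lnot (x1 \land x3) \land \lnot x2) \lor x5) \land (\lnot x5 \lor ((x1 \oplus x3) \land \lnot x2))   [eliminate \to]
= (\lnot ((x1 \lor x3) \land \lnot (x1 \land x3) \land \lnot x2) \lor x5) \land (\lnot x5 \lor ((x1 \lor x3) \land \lnot (x1 \land x3) \land \lnot x2))   [expand \oplus]
= (\lnot (x1 \lor x3) \lor \lnot \lnot (x1 \land x3) \lor \lnot \lnot x2 \lor x5) \land (\lnot x5 \lor ((x1 \lor x3) \land \lnot (x1 \land x3) \land \lnot x2))   [De Morgan]
= ((\lnot x1 \land \lnot x3) \lor \lnot \lnot (x1 \land x3) \lor \lnot \lnot x2 \lor x5) \land (\lnot x5 \lor ((x1 \lor x3) \land \lnot (x1 \land x3) \land \lnot x2))   [De Morgan]
= ((\lnot x1 \land \lnot x3) \lor (x1 \land x3) \lor \lnot \lnot x2 \lor x5) \land (\lnot x5 \lor ((x1 \lor x3) \land \lnot (x1 \land x3) \land \lnot x2))   [double negation]
= ((\lnot x1 \land \lnot x3) \lor (x1 \land x3) \lor x2 \lor x5) \land (\lnot x5 \lor ((x1 \lor x3) \land \lnot (x1 \land x3) \land \lnot x2))   [double negation]
= ((\lnot x1 \land \lnot x3) \lor (x1 \land x3) \lor x2 \lor x5) \land (\lnot x5 \lor ((x1 \lor x3) \land (\lnot x1 \lor \lnot x3) \land \lnot x2))   [De Morgan]
= (\lnot x1 \lor x1 \lor x2 \lor x5) \land (\lnot x1 \lor x3 \lor x2 \lor x5) \land (\lnot x3 \lor x1 \lor x2 \lor x5) \land (\lnot x3 \lor x3 \lor x2 \lor x5) \land (\lnot x5 \lor x1 \lor x3) \land (\lnot x5 \lor \lnot x1 \lor \lnot x3) \land (\lnot x5 \lor \lnot x2)   [distribute \lor over \land]
= (\lnot x1 \lor x3 \lor x2 \lor x5) \land (\lnot x3 \lor x1 \lor x2 \lor x5) \land (\lnot x5 \lor x1 \lor x3) \land (\lnot x5 \lor \lnot x1 \lor \lnot x3) \land (\lnot x5 \lor \lnot x2)   [simplify]

(\lnot x1 \lor x3 \lor x2 \lor x5) \land (\lnot x3 \lor x1 \lor x2 \lor x5) \land (\lnot x5 \lor x1 \lor x3) \land (\lnot x5 \lor \lnot x1 \lor \lnot x3) \land (\lnot x5 \lor \lnot x2)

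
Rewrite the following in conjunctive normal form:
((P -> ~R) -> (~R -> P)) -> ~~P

((P -> ~R) -> (~R -> P)) -> ~~P
≡ ~((P -> ~R) -> (~R -> P)) | ~~P   [eliminate ->]
≡ ~(~(P -> ~R) | (~R -> P)) | ~~P   [eliminate ->]
≡ ~(~(~P | ~R) | (~R -> P)) | ~~P   [eliminate ->]
≡ ~(~(~P | ~R) | ~~R | P) | ~~P   [eliminate ->]
≡ (~~(~P | ~R) & ~~~R & ~P) | ~~P   [De Morgan]
≡ ((~P | ~R) & ~~~R & ~P) | ~~P   [double negation]
≡ ((~P | ~R) & ~R & ~P) | ~~P   [double negation]
≡ ((~P | ~R) & ~R & ~P) | P   [double negation]
≡ (~P | ~R | P) & (~R | P) & (~P | P)   [distribute | over &]
≡ ~R | P   [simplify]

~R | P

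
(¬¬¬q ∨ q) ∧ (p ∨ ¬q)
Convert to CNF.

p ∨ ¬q

(¬¬¬q ∨ q) ∧ (p ∨ ¬q)
= (¬q ∨ q) ∧ (p ∨ ¬q)   [double negation]
= p ∨ ¬q   [simplify]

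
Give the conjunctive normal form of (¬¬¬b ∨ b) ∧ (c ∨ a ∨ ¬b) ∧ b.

(c ∨ a ∨ ¬b) ∧ b

(¬¬¬b ∨ b) ∧ (c ∨ a ∨ ¬b) ∧ b
≡ (¬b ∨ b) ∧ (c ∨ a ∨ ¬b) ∧ b   [double negation]
≡ (c ∨ a ∨ ¬b) ∧ b   [simplify]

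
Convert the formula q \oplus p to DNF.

(q \land \lnot p) \lor (\lnot q \land p)

q \oplus p
= (q \land \lnot p) \lor (\lnot q \land p)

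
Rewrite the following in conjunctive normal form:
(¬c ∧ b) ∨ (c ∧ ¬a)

(¬c ∧ b) ∨ (c ∧ ¬a)
≡ (¬c ∨ c) ∧ (¬c ∨ ¬a) ∧ (b ∨ c) ∧ (b ∨ ¬a)   (distribute ∨ over ∧)
≡ (¬c ∨ ¬a) ∧ (b ∨ c) ∧ (b ∨ ¬a)   (simplify)

(¬c ∨ ¬a) ∧ (b ∨ c) ∧ (b ∨ ¬a)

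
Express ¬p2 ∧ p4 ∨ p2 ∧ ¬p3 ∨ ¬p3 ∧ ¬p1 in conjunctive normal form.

¬p2 ∧ p4 ∨ p2 ∧ ¬p3 ∨ ¬p3 ∧ ¬p1
≡ (¬p2 ∨ p2 ∨ ¬p3) ∧ (¬p2 ∨ p2 ∨ ¬p1) ∧ (¬p2 ∨ ¬p3 ∨ ¬p3) ∧ (¬p2 ∨ ¬p3 ∨ ¬p1) ∧ (p4 ∨ p2 ∨ ¬p3) ∧ (p4 ∨ p2 ∨ ¬p1) ∧ (p4 ∨ ¬p3 ∨ ¬p3) ∧ (p4 ∨ ¬p3 ∨ ¬p1)   [distribute ∨ over ∧]
≡ (¬p2 ∨ ¬p3) ∧ (p4 ∨ p2 ∨ ¬p1) ∧ (p4 ∨ ¬p3)   [simplify]

(¬p2 ∨ ¬p3) ∧ (p4 ∨ p2 ∨ ¬p1) ∧ (p4 ∨ ¬p3)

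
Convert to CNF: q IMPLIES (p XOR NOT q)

NOT q OR p

q IMPLIES (p XOR NOT q)
= NOT q OR (p XOR NOT q)   [eliminate IMPLIES]
= NOT q OR ((p OR NOT q) AND NOT (p AND NOT q))   [expand XOR]
= NOT q OR ((p OR NOT q) AND (NOT p OR NOT NOT q))   [De Morgan]
= NOT q OR ((p OR NOT q) AND (NOT p OR q))   [double negation]
= (NOT q OR p OR NOT q) AND (NOT q OR NOT p OR q)   [distribute OR over AND]
= NOT q OR p   [simplify]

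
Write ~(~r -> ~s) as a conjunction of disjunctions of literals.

~(~r -> ~s)
⇔ ~(~~r | ~s)   — eliminate ->
⇔ ~~~r & ~~s   — De Morgan
⇔ ~r & ~~s   — double negation
⇔ ~r & s   — double negation

~r & s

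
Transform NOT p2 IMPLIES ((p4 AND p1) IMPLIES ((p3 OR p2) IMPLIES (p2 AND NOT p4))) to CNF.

p2 OR NOT p4 OR NOT p1 OR NOT p3

NOT p2 IMPLIES ((p4 AND p1) IMPLIES ((p3 OR p2) IMPLIES (p2 AND NOT p4)))
≡ NOT NOT p2 OR ((p4 AND p1) IMPLIES ((p3 OR p2) IMPLIES (p2 AND NOT p4)))   — eliminate IMPLIES
≡ NOT NOT p2 OR NOT (p4 AND p1) OR ((p3 OR p2) IMPLIES (p2 AND NOT p4))   — eliminate IMPLIES
≡ NOT NOT p2 OR NOT (p4 AND p1) OR NOT (p3 OR p2) OR (p2 AND NOT p4)   — eliminate IMPLIES
≡ p2 OR NOT (p4 AND p1) OR NOT (p3 OR p2) OR (p2 AND NOT p4)   — double negation
≡ p2 OR NOT p4 OR NOT p1 OR NOT (p3 OR p2) OR (p2 AND NOT p4)   — De Morgan
≡ p2 OR NOT p4 OR NOT p1 OR (NOT p3 AND NOT p2) OR (p2 AND NOT p4)   — De Morgan
≡ (p2 OR NOT p4 OR NOT p1 OR NOT p3 OR p2) AND (p2 OR NOT p4 OR NOT p1 OR NOT p3 OR NOT p4) AND (p2 OR NOT p4 OR NOT p1 OR NOT p2 OR p2) AND (p2 OR NOT p4 OR NOT p1 OR NOT p2 OR NOT p4)   — distribute OR over AND
≡ p2 OR NOT p4 OR NOT p1 OR NOT p3   — simplify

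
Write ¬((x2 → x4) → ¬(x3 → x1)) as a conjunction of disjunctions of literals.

(¬x2 ∨ x4) ∧ (¬x3 ∨ x1)

¬((x2 → x4) → ¬(x3 → x1))
= ¬(¬(x2 → x4) ∨ ¬(x3 → x1))   [eliminate →]
= ¬(¬(¬x2 ∨ x4) ∨ ¬(x3 → x1))   [eliminate →]
= ¬(¬(¬x2 ∨ x4) ∨ ¬(¬x3 ∨ x1))   [eliminate →]
= ¬¬(¬x2 ∨ x4) ∧ ¬¬(¬x3 ∨ x1)   [De Morgan]
= (¬x2 ∨ x4) ∧ ¬¬(¬x3 ∨ x1)   [double negation]
= (¬x2 ∨ x4) ∧ (¬x3 ∨ x1)   [double negation]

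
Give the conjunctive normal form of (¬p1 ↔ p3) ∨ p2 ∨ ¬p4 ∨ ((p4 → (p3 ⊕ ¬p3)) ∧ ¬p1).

(¬p1 ↔ p3) ∨ p2 ∨ ¬p4 ∨ ((p4 → (p3 ⊕ ¬p3)) ∧ ¬p1)
⇔ ((¬p1 → p3) ∧ (p3 → ¬p1)) ∨ p2 ∨ ¬p4 ∨ ((p4 → (p3 ⊕ ¬p3)) ∧ ¬p1)   — eliminate ↔
⇔ ((¬¬p1 ∨ p3) ∧ (p3 → ¬p1)) ∨ p2 ∨ ¬p4 ∨ ((p4 → (p3 ⊕ ¬p3)) ∧ ¬p1)   — eliminate →
⇔ ((¬¬p1 ∨ p3) ∧ (¬p3 ∨ ¬p1)) ∨ p2 ∨ ¬p4 ∨ ((p4 → (p3 ⊕ ¬p3)) ∧ ¬p1)   — eliminate →
⇔ ((¬¬p1 ∨ p3) ∧ (¬p3 ∨ ¬p1)) ∨ p2 ∨ ¬p4 ∨ ((¬p4 ∨ (p3 ⊕ ¬p3)) ∧ ¬p1)   — eliminate →
⇔ ((¬¬p1 ∨ p3) ∧ (¬p3 ∨ ¬p1)) ∨ p2 ∨ ¬p4 ∨ ((¬p4 ∨ ((p3 ∨ ¬p3) ∧ ¬(p3 ∧ ¬p3))) ∧ ¬p1)   — expand ⊕
⇔ ((p1 ∨ p3) ∧ (¬p3 ∨ ¬p1)) ∨ p2 ∨ ¬p4 ∨ ((¬p4 ∨ ((p3 ∨ ¬p3) ∧ ¬(p3 ∧ ¬p3))) ∧ ¬p1)   — double negation
⇔ ((p1 ∨ p3) ∧ (¬p3 ∨ ¬p1)) ∨ p2 ∨ ¬p4 ∨ ((¬p4 ∨ ((p3 ∨ ¬p3) ∧ (¬p3 ∨ ¬¬p3))) ∧ ¬p1)   — De Morgan
⇔ ((p1 ∨ p3) ∧ (¬p3 ∨ ¬p1)) ∨ p2 ∨ ¬p4 ∨ ((¬p4 ∨ ((p3 ∨ ¬p3) ∧ (¬p3 ∨ p3))) ∧ ¬p1)   — double negation
⇔ (p1 ∨ p3 ∨ p2 ∨ ¬p4 ∨ ¬p4 ∨ p3 ∨ ¬p3) ∧ (p1 ∨ p3 ∨ p2 ∨ ¬p4 ∨ ¬p4 ∨ ¬p3 ∨ p3) ∧ (p1 ∨ p3 ∨ p2 ∨ ¬p4 ∨ ¬p1) ∧ (¬p3 ∨ ¬p1 ∨ p2 ∨ ¬p4 ∨ ¬p4 ∨ p3 ∨ ¬p3) ∧ (¬p3 ∨ ¬p1 ∨ p2 ∨ ¬p4 ∨ ¬p4 ∨ ¬p3 ∨ p3) ∧ (¬p3 ∨ ¬p1 ∨ p2 ∨ ¬p4 ∨ ¬p1)   — distribute ∨ over ∧
⇔ ¬p3 ∨ ¬p1 ∨ p2 ∨ ¬p4   — simplify

¬p3 ∨ ¬p1 ∨ p2 ∨ ¬p4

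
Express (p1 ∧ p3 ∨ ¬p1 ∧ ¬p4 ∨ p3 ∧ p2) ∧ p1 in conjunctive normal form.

(p3 ∨ ¬p1) ∧ (p3 ∨ ¬p4) ∧ p1

(p1 ∧ p3 ∨ ¬p1 ∧ ¬p4 ∨ p3 ∧ p2) ∧ p1
⇔ (p1 ∨ ¬p1 ∨ p3) ∧ (p1 ∨ ¬p1 ∨ p2) ∧ (p1 ∨ ¬p4 ∨ p3) ∧ (p1 ∨ ¬p4 ∨ p2) ∧ (p3 ∨ ¬p1 ∨ p3) ∧ (p3 ∨ ¬p1 ∨ p2) ∧ (p3 ∨ ¬p4 ∨ p3) ∧ (p3 ∨ ¬p4 ∨ p2) ∧ p1   [distribute ∨ over ∧]
⇔ (p3 ∨ ¬p1) ∧ (p3 ∨ ¬p4) ∧ p1   [simplify]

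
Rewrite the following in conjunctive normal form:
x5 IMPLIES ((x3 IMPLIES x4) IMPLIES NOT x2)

x5 IMPLIES ((x3 IMPLIES x4) IMPLIES NOT x2)
⇔ NOT x5 OR ((x3 IMPLIES x4) IMPLIES NOT x2)   [eliminate IMPLIES]
⇔ NOT x5 OR NOT (x3 IMPLIES x4) OR NOT x2   [eliminate IMPLIES]
⇔ NOT x5 OR NOT (NOT x3 OR x4) OR NOT x2   [eliminate IMPLIES]
⇔ NOT x5 OR (NOT NOT x3 AND NOT x4) OR NOT x2   [De Morgan]
⇔ NOT x5 OR (x3 AND NOT x4) OR NOT x2   [double negation]
⇔ (NOT x5 OR x3 OR NOT x2) AND (NOT x5 OR NOT x4 OR NOT x2)   [distribute OR over AND]

(NOT x5 OR x3 OR NOT x2) AND (NOT x5 OR NOT x4 OR NOT x2)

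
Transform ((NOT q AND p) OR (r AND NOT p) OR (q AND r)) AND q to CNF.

(NOT q OR r) AND (p OR r) AND q

((NOT q AND p) OR (r AND NOT p) OR (q AND r)) AND q
≡ (NOT q OR r OR q) AND (NOT q OR r OR r) AND (NOT q OR NOT p OR q) AND (NOT q OR NOT p OR r) AND (p OR r OR q) AND (p OR r OR r) AND (p OR NOT p OR q) AND (p OR NOT p OR r) AND q   (distribute OR over AND)
≡ (NOT q OR r) AND (p OR r) AND q   (simplify)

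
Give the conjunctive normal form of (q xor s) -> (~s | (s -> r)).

(q xor s) -> (~s | (s -> r))
≡ ~(q xor s) | ~s | (s -> r)   [eliminate ->]
≡ ~((q | s) & ~(q & s)) | ~s | (s -> r)   [expand xor]
≡ ~((q | s) & ~(q & s)) | ~s | ~s | r   [eliminate ->]
≡ ~(q | s) | ~~(q & s) | ~s | ~s | r   [De Morgan]
≡ (~q & ~s) | ~~(q & s) | ~s | ~s | r   [De Morgan]
≡ (~q & ~s) | (q & s) | ~s | ~s | r   [double negation]
≡ (~q | q | ~s | ~s | r) & (~q | s | ~s | ~s | r) & (~s | q | ~s | ~s | r) & (~s | s | ~s | ~s | r)   [distribute | over &]
≡ ~s | q | r   [simplify]

~s | q | r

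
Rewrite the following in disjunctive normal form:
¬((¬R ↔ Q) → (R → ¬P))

¬((¬R ↔ Q) → (R → ¬P))
= ¬(¬(¬R ↔ Q) ∨ (R → ¬P))   [eliminate →]
= ¬(¬((¬R → Q) ∧ (Q → ¬R)) ∨ (R → ¬P))   [eliminate ↔]
= ¬(¬((¬¬R ∨ Q) ∧ (Q → ¬R)) ∨ (R → ¬P))   [eliminate →]
= ¬(¬((¬¬R ∨ Q) ∧ (¬Q ∨ ¬R)) ∨ (R → ¬P))   [eliminate →]
= ¬(¬((¬¬R ∨ Q) ∧ (¬Q ∨ ¬R)) ∨ ¬R ∨ ¬P)   [eliminate →]
= ¬¬((¬¬R ∨ Q) ∧ (¬Q ∨ ¬R)) ∧ ¬¬R ∧ ¬¬P   [De Morgan]
= (¬¬R ∨ Q) ∧ (¬Q ∨ ¬R) ∧ ¬¬R ∧ ¬¬P   [double negation]
= (R ∨ Q) ∧ (¬Q ∨ ¬R) ∧ ¬¬R ∧ ¬¬P   [double negation]
= (R ∨ Q) ∧ (¬Q ∨ ¬R) ∧ R ∧ ¬¬P   [double negation]
= (R ∨ Q) ∧ (¬Q ∨ ¬R) ∧ R ∧ P   [double negation]
= (R ∧ ¬Q ∧ R ∧ P) ∨ (R ∧ ¬R ∧ R ∧ P) ∨ (Q ∧ ¬Q ∧ R ∧ P) ∨ (Q ∧ ¬R ∧ R ∧ P)   [distribute ∧ over ∨]
= R ∧ ¬Q ∧ P   [simplify]

R ∧ ¬Q ∧ P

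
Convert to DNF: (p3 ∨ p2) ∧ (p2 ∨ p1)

(p3 ∨ p2) ∧ (p2 ∨ p1)
≡ (p3 ∧ p2) ∨ (p3 ∧ p1) ∨ (p2 ∧ p2) ∨ (p2 ∧ p1)   — distribute ∧ over ∨
≡ (p3 ∧ p1) ∨ p2   — simplify

(p3 ∧ p1) ∨ p2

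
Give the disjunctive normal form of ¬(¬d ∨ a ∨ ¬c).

d ∧ ¬a ∧ c

¬(¬d ∨ a ∨ ¬c)
≡ ¬¬d ∧ ¬a ∧ ¬¬c   [De Morgan]
≡ d ∧ ¬a ∧ ¬¬c   [double negation]
≡ d ∧ ¬a ∧ c   [double negation]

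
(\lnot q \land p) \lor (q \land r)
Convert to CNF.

(\lnot q \lor r) \land (p \lor q) \land (p \lor r)

(\lnot q \land p) \lor (q \land r)
= (\lnot q \lor q) \land (\lnot q \lor r) \land (p \lor q) \land (p \lor r)   (distribute \lor over \land)
= (\lnot q \lor r) \land (p \lor q) \land (p \lor r)   (simplify)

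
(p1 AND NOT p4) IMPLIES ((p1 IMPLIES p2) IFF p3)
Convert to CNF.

(p1 AND NOT p4) IMPLIES ((p1 IMPLIES p2) IFF p3)
⇔ NOT (p1 AND NOT p4) OR ((p1 IMPLIES p2) IFF p3)   [eliminate IMPLIES]
⇔ NOT (p1 AND NOT p4) OR (((p1 IMPLIES p2) IMPLIES p3) AND (p3 IMPLIES (p1 IMPLIES p2)))   [eliminate IFF]
⇔ NOT (p1 AND NOT p4) OR ((NOT (p1 IMPLIES p2) OR p3) AND (p3 IMPLIES (p1 IMPLIES p2)))   [eliminate IMPLIES]
⇔ NOT (p1 AND NOT p4) OR ((NOT (NOT p1 OR p2) OR p3) AND (p3 IMPLIES (p1 IMPLIES p2)))   [eliminate IMPLIES]
⇔ NOT (p1 AND NOT p4) OR ((NOT (NOT p1 OR p2) OR p3) AND (NOT p3 OR (p1 IMPLIES p2)))   [eliminate IMPLIES]
⇔ NOT (p1 AND NOT p4) OR ((NOT (NOT p1 OR p2) OR p3) AND (NOT p3 OR NOT p1 OR p2))   [eliminate IMPLIES]
⇔ NOT p1 OR NOT NOT p4 OR ((NOT (NOT p1 OR p2) OR p3) AND (NOT p3 OR NOT p1 OR p2))   [De Morgan]
⇔ NOT p1 OR p4 OR ((NOT (NOT p1 OR p2) OR p3) AND (NOT p3 OR NOT p1 OR p2))   [double negation]
⇔ NOT p1 OR p4 OR (((NOT NOT p1 AND NOT p2) OR p3) AND (NOT p3 OR NOT p1 OR p2))   [De Morgan]
⇔ NOT p1 OR p4 OR (((p1 AND NOT p2) OR p3) AND (NOT p3 OR NOT p1 OR p2))   [double negation]
⇔ (NOT p1 OR p4 OR p1 OR p3) AND (NOT p1 OR p4 OR NOT p2 OR p3) AND (NOT p1 OR p4 OR NOT p3 OR NOT p1 OR p2)   [distribute OR over AND]
⇔ (NOT p1 OR p4 OR NOT p2 OR p3) AND (NOT p1 OR p4 OR NOT p3 OR p2)   [simplify]

(NOT p1 OR p4 OR NOT p2 OR p3) AND (NOT p1 OR p4 OR NOT p3 OR p2)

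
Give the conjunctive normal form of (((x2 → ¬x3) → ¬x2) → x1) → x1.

(((x2 → ¬x3) → ¬x2) → x1) → x1
≡ ¬(((x2 → ¬x3) → ¬x2) → x1) ∨ x1   [eliminate →]
≡ ¬(¬((x2 → ¬x3) → ¬x2) ∨ x1) ∨ x1   [eliminate →]
≡ ¬(¬(¬(x2 → ¬x3) ∨ ¬x2) ∨ x1) ∨ x1   [eliminate →]
≡ ¬(¬(¬(¬x2 ∨ ¬x3) ∨ ¬x2) ∨ x1) ∨ x1   [eliminate →]
≡ (¬¬(¬(¬x2 ∨ ¬x3) ∨ ¬x2) ∧ ¬x1) ∨ x1   [De Morgan]
≡ ((¬(¬x2 ∨ ¬x3) ∨ ¬x2) ∧ ¬x1) ∨ x1   [double negation]
≡ (((¬¬x2 ∧ ¬¬x3) ∨ ¬x2) ∧ ¬x1) ∨ x1   [De Morgan]
≡ (((x2 ∧ ¬¬x3) ∨ ¬x2) ∧ ¬x1) ∨ x1   [double negation]
≡ (((x2 ∧ x3) ∨ ¬x2) ∧ ¬x1) ∨ x1   [double negation]
≡ (x2 ∨ ¬x2 ∨ x1) ∧ (x3 ∨ ¬x2 ∨ x1) ∧ (¬x1 ∨ x1)   [distribute ∨ over ∧]
≡ x3 ∨ ¬x2 ∨ x1   [simplify]

x3 ∨ ¬x2 ∨ x1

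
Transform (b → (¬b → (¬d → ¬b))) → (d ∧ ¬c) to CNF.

(b ∨ d) ∧ (b ∨ ¬c) ∧ (¬b ∨ d) ∧ (¬b ∨ ¬c) ∧ (¬d ∨ ¬c)

(b → (¬b → (¬d → ¬b))) → (d ∧ ¬c)
⇔ ¬(b → (¬b → (¬d → ¬b))) ∨ (d ∧ ¬c)   [eliminate →]
⇔ ¬(¬b ∨ (¬b → (¬d → ¬b))) ∨ (d ∧ ¬c)   [eliminate →]
⇔ ¬(¬b ∨ ¬¬b ∨ (¬d → ¬b)) ∨ (d ∧ ¬c)   [eliminate →]
⇔ ¬(¬b ∨ ¬¬b ∨ ¬¬d ∨ ¬b) ∨ (d ∧ ¬c)   [eliminate →]
⇔ (¬¬b ∧ ¬¬¬b ∧ ¬¬¬d ∧ ¬¬b) ∨ (d ∧ ¬c)   [De Morgan]
⇔ (b ∧ ¬¬¬b ∧ ¬¬¬d ∧ ¬¬b) ∨ (d ∧ ¬c)   [double negation]
⇔ (b ∧ ¬b ∧ ¬¬¬d ∧ ¬¬b) ∨ (d ∧ ¬c)   [double negation]
⇔ (b ∧ ¬b ∧ ¬d ∧ ¬¬b) ∨ (d ∧ ¬c)   [double negation]
⇔ (b ∧ ¬b ∧ ¬d ∧ b) ∨ (d ∧ ¬c)   [double negation]
⇔ (b ∨ d) ∧ (b ∨ ¬c) ∧ (¬b ∨ d) ∧ (¬b ∨ ¬c) ∧ (¬d ∨ d) ∧ (¬d ∨ ¬c) ∧ (b ∨ d) ∧ (b ∨ ¬c)   [distribute ∨ over ∧]
⇔ (b ∨ d) ∧ (b ∨ ¬c) ∧ (¬b ∨ d) ∧ (¬b ∨ ¬c) ∧ (¬d ∨ ¬c)   [simplify]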